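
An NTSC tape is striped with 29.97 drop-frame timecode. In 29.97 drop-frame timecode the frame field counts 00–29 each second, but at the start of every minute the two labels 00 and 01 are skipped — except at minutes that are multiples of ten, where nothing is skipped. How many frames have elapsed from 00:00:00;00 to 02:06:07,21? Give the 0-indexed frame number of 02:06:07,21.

As if non-drop at 30 labels/s: (2 × 3600 + 6 × 60 + 7) × 30 + 21 = 227031.
Minute boundaries passed: 126; those not divisible by 10: 126 − 12 = 114; dropped labels = 2 × 114 = 228.
Actual frame index = 227031 − 228 = 226803.

226803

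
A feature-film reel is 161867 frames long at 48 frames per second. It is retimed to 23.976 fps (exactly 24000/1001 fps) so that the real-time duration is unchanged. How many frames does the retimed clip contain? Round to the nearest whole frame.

80853 frames

Frames at target rate = 161867 × (24000/1001) / (48) = 80933500/1001 ≈ 80852.647.
Nearest whole frame: 80853.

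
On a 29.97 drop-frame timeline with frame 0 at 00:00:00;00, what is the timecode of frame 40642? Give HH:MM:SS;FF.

00:22:36;02

Ten DF minutes hold 17982 frames, so frame 40642 lies in block 2 (frames 35964–53945) with 4678 frames into that block.
The block's first minute is 1800 frames and the rest 1798 each; 4678 frames reaches minute 2, so 2 × 18 + 2 × 2 = 40 labels have been skipped so far.
Adding those back, label number 40642 + 40 = 40682 at 30 labels/s is 1356 s + 2 f = 0 h 22 min 36 s frame 2, i.e. 00:22:36;02.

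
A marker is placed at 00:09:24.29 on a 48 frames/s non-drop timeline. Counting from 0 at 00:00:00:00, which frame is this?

frame 27101

Total seconds to the label: (0 × 3600 + 9 × 60 + 24) = 564.
Frame index = 564 × 48 + 29 = 27101.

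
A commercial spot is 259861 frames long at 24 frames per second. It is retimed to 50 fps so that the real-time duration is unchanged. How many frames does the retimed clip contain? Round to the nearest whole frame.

541377 frames

Frames at target rate = 259861 × (50) / (24) = 6496525/12 ≈ 541377.083.
Nearest whole frame: 541377.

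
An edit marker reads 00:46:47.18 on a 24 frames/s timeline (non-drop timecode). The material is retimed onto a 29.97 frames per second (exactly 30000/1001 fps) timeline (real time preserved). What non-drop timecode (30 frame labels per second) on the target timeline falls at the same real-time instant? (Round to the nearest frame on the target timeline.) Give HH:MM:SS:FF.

00:46:44:28

Source frame index: (0×3600 + 46×60 + 47) × 24 + 18 = 67386.
Real time: 67386 / (24) = 11231/4 s.
Target frame: (11231/4) × (30000/1001) = 7657500/91 ≈ 84148.352 → 84148.
At 30 labels/s: frame 84148 → 00:46:44:28.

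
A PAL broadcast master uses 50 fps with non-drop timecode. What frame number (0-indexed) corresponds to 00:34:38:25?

103925

Total seconds to the label: (0 × 3600 + 34 × 60 + 38) = 2078.
Frame index = 2078 × 50 + 25 = 103925.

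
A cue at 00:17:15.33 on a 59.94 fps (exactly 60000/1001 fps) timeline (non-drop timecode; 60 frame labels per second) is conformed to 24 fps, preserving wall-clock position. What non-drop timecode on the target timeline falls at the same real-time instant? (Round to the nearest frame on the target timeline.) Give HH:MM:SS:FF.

00:17:16:14

Source frame index: (0×3600 + 17×60 + 15) × 60 + 33 = 62133.
Real time: 62133 / (60000/1001) = 20731711/20000 s.
Target frame: (20731711/20000) × (24) = 62195133/2500 ≈ 24878.053 → 24878.
At 24 labels/s: frame 24878 → 00:17:16:14.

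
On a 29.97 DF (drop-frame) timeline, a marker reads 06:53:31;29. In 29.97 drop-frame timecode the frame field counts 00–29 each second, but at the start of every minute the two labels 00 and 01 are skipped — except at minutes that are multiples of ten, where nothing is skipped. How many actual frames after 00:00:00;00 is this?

Complete 10-minute blocks: 41, each 17982 frames → 737262.
Remaining 3 whole minutes in the current block: 1800 + 2 × 1798 = 5396 frames.
Within the current minute: 31 × 30 + 29 − 2 = 957 (labels ;00/;01 skipped at this minute). Total = 737262 + 5396 + 957 = 743615.

743615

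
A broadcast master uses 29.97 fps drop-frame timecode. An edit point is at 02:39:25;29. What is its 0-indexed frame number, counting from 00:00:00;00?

As if non-drop at 30 labels/s: (2 × 3600 + 39 × 60 + 25) × 30 + 29 = 286979.
Minute boundaries passed: 159; those not divisible by 10: 159 − 15 = 144; dropped labels = 2 × 144 = 288.
Actual frame index = 286979 − 288 = 286691.

286691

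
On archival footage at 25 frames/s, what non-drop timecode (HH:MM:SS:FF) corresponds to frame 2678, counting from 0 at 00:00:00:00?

2678 ÷ 25 = 107 full seconds, remainder 3 frames.
107 s = 0 h 1 min 47 s.
Timecode: 00:01:47:03.

00:01:47:03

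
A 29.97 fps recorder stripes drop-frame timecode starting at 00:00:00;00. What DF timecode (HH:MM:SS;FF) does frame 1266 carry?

Each 10-minute DF block holds 10 × 60 × 30 − 9 × 2 = 17982 frames. 1266 ÷ 17982 → 0 full blocks, remainder 1266.
Within the partial block the first minute is 1800 frames and each further minute 1798, so 0 further minute boundaries passed. Total skipped labels = 18 × 0 + 2 × 0 = 0.
Non-drop label index = 1266 + 0 = 1266; at 30 labels/s that is 00:00:42:06, i.e. DF 00:00:42;06.

00:00:42;06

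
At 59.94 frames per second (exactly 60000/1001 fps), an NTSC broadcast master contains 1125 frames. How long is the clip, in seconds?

18.76875 seconds

Running time = 1125 / (60000/1001) = 18.76875 s.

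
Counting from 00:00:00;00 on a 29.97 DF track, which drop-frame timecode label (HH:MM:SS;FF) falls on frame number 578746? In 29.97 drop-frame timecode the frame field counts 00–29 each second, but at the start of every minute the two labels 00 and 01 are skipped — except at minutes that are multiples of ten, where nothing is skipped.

05:21:50;24

Ten DF minutes hold 17982 frames, so frame 578746 lies in block 32 (frames 575424–593405) with 3322 frames into that block.
The block's first minute is 1800 frames and the rest 1798 each; 3322 frames reaches minute 1, so 32 × 18 + 1 × 2 = 578 labels have been skipped so far.
Adding those back, label number 578746 + 578 = 579324 at 30 labels/s is 19310 s + 24 f = 5 h 21 min 50 s frame 24, i.e. 05:21:50;24.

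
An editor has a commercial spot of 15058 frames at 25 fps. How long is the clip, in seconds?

Running time = 15058 / (25) = 602.32 s.

602.32 seconds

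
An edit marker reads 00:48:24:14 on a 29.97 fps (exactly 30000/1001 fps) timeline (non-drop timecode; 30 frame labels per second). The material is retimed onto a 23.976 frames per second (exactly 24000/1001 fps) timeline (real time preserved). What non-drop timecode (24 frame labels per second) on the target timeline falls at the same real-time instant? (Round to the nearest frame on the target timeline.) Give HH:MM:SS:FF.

00:48:24:11

Source frame index: (0×3600 + 48×60 + 24) × 30 + 14 = 87134.
Real time: 87134 / (30000/1001) = 43610567/15000 s.
Target frame: (43610567/15000) × (24000/1001) = 348536/5 ≈ 69707.200 → 69707.
At 24 labels/s: frame 69707 → 00:48:24:11.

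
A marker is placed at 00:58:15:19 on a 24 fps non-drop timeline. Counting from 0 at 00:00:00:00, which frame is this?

83899

Total seconds to the label: (0 × 3600 + 58 × 60 + 15) = 3495.
Frame index = 3495 × 24 + 19 = 83899.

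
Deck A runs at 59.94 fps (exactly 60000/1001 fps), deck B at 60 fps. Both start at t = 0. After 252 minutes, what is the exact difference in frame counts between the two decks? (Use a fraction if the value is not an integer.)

252 min = 15120 s.
A emits 60000/1001 × 15120 = 129600000/143 frames; B emits 60 × 15120 = 907200.
Difference = 129600/143 frames (≈ 906.2937); B is ahead of A.

129600/143 frames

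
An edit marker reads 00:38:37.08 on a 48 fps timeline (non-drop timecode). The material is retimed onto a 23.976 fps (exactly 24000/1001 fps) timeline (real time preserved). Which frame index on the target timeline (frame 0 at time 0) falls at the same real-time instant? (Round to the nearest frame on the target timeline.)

frame 55556

Source frame index: (0×3600 + 38×60 + 37) × 48 + 8 = 111224.
Real time: 111224 / (48) = 13903/6 s.
Target frame: (13903/6) × (24000/1001) = 55612000/1001 ≈ 55556.444 → 55556.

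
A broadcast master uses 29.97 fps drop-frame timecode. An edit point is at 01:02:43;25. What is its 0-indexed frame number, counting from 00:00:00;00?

As if non-drop at 30 labels/s: (1 × 3600 + 2 × 60 + 43) × 30 + 25 = 112915.
Minute boundaries passed: 62; those not divisible by 10: 62 − 6 = 56; dropped labels = 2 × 56 = 112.
Actual frame index = 112915 − 112 = 112803.

112803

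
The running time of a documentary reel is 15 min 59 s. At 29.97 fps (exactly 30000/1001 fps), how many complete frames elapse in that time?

28741 frames

15 min 59 s = 959 s.
Frames = 959 × 30000/1001 = 4110000/143 ≈ 28741.2587.
Complete frames: 28741.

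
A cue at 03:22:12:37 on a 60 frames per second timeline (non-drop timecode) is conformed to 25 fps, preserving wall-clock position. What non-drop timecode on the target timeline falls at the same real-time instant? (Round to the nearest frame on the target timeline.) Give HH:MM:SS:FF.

Source frame index: (3×3600 + 22×60 + 12) × 60 + 37 = 727957.
Real time: 727957 / (60) = 727957/60 s.
Target frame: (727957/60) × (25) = 3639785/12 ≈ 303315.417 → 303315.
At 25 labels/s: frame 303315 → 03:22:12:15.

03:22:12:15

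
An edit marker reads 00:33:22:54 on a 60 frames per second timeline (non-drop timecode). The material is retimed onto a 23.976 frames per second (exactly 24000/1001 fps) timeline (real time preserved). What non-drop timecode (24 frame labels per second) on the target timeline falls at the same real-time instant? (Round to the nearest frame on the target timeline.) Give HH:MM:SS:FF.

00:33:20:22

Source frame index: (0×3600 + 33×60 + 22) × 60 + 54 = 120174.
Real time: 120174 / (60) = 20029/10 s.
Target frame: (20029/10) × (24000/1001) = 48069600/1001 ≈ 48021.578 → 48022.
At 24 labels/s: frame 48022 → 00:33:20:22.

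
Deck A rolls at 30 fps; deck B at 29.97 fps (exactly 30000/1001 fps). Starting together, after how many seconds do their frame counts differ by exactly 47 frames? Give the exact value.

The gap grows by |30000/1001 − 30| = 30/1001 frames per second.
Time for a 47-frame gap: 47 ÷ (30/1001) = 47047/30 s.

47047/30 seconds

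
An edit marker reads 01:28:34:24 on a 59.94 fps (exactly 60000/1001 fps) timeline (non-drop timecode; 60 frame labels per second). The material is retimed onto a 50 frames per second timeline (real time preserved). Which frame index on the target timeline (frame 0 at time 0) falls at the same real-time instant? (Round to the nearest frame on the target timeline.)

Source frame index: (1×3600 + 28×60 + 34) × 60 + 24 = 318864.
Real time: 318864 / (60000/1001) = 6649643/1250 s.
Target frame: (6649643/1250) × (50) = 6649643/25 ≈ 265985.720 → 265986.

frame 265986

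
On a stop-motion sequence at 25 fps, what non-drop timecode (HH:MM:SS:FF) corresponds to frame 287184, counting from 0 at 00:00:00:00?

03:11:27:09

287184 ÷ 25 = 11487 full seconds, remainder 9 frames.
11487 s = 3 h 11 min 27 s.
Timecode: 03:11:27:09.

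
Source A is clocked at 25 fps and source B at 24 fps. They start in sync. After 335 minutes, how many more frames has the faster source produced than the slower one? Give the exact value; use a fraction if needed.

20100 frames

335 min = 20100 s.
A emits 25 × 20100 = 502500 frames; B emits 24 × 20100 = 482400.
Difference = 20100 frames; B is behind A.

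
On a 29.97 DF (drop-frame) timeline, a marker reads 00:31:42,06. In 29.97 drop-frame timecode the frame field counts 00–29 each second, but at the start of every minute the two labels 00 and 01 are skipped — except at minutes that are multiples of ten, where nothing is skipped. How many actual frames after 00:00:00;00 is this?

57010

Complete 10-minute blocks: 3, each 17982 frames → 53946.
Remaining 1 whole minute in the current block: 1800 + 0 × 1798 = 1800 frames.
Within the current minute: 42 × 30 + 6 − 2 = 1264 (labels ;00/;01 skipped at this minute). Total = 53946 + 1800 + 1264 = 57010.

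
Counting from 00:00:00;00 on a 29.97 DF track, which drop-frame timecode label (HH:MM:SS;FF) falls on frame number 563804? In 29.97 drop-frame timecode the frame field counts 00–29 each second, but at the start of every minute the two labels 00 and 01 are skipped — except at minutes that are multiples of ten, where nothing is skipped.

05:13:32;08

Ten DF minutes hold 17982 frames, so frame 563804 lies in block 31 (frames 557442–575423) with 6362 frames into that block.
The block's first minute is 1800 frames and the rest 1798 each; 6362 frames reaches minute 3, so 31 × 18 + 3 × 2 = 564 labels have been skipped so far.
Adding those back, label number 563804 + 564 = 564368 at 30 labels/s is 18812 s + 8 f = 5 h 13 min 32 s frame 8, i.e. 05:13:32;08.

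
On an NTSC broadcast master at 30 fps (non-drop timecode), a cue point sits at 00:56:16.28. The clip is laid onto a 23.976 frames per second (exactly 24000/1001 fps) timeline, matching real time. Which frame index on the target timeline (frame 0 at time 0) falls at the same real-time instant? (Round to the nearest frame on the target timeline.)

frame 80965

Source frame index: (0×3600 + 56×60 + 16) × 30 + 28 = 101308.
Real time: 101308 / (30) = 50654/15 s.
Target frame: (50654/15) × (24000/1001) = 81046400/1001 ≈ 80965.435 → 80965.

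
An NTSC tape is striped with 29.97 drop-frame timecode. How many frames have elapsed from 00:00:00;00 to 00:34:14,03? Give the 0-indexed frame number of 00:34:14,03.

61561

As if non-drop at 30 labels/s: (0 × 3600 + 34 × 60 + 14) × 30 + 3 = 61623.
Minute boundaries passed: 34; those not divisible by 10: 34 − 3 = 31; dropped labels = 2 × 31 = 62.
Actual frame index = 61623 − 62 = 61561.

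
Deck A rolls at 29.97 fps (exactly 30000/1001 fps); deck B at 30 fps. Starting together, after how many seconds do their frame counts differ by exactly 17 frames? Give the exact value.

17017/30 seconds

The gap grows by |30 − 30000/1001| = 30/1001 frames per second.
Time for a 17-frame gap: 17 ÷ (30/1001) = 17017/30 s.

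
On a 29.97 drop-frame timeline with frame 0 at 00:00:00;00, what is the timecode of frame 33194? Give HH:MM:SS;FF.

Each 10-minute DF block holds 10 × 60 × 30 − 9 × 2 = 17982 frames. 33194 ÷ 17982 → 1 full block, remainder 15212.
Within the partial block the first minute is 1800 frames and each further minute 1798, so 8 further minute boundaries passed. Total skipped labels = 18 × 1 + 2 × 8 = 34.
Non-drop label index = 33194 + 34 = 33228; at 30 labels/s that is 00:18:27:18, i.e. DF 00:18:27;18.

00:18:27;18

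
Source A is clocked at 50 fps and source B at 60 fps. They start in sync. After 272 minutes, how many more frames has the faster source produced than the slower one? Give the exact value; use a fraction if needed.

272 min = 16320 s.
A emits 50 × 16320 = 816000 frames; B emits 60 × 16320 = 979200.
Difference = 163200 frames; B is ahead of A.

163200 frames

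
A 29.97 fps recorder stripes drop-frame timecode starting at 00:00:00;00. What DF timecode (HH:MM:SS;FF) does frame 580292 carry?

Ten DF minutes hold 17982 frames, so frame 580292 lies in block 32 (frames 575424–593405) with 4868 frames into that block.
The block's first minute is 1800 frames and the rest 1798 each; 4868 frames reaches minute 2, so 32 × 18 + 2 × 2 = 580 labels have been skipped so far.
Adding those back, label number 580292 + 580 = 580872 at 30 labels/s is 19362 s + 12 f = 5 h 22 min 42 s frame 12, i.e. 05:22:42;12.

05:22:42;12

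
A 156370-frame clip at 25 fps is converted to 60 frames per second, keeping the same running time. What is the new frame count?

Target frames = source frames × (target rate / source rate) = 156370 × (60)/(25) = 156370 × 12/5 = 375288.

375288 frames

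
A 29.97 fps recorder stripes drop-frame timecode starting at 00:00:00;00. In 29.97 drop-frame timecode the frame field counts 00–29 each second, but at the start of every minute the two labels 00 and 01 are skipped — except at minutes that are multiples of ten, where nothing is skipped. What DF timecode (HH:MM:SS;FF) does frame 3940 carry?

00:02:11;14

Each 10-minute DF block holds 10 × 60 × 30 − 9 × 2 = 17982 frames. 3940 ÷ 17982 → 0 full blocks, remainder 3940.
Within the partial block the first minute is 1800 frames and each further minute 1798, so 2 further minute boundaries passed. Total skipped labels = 18 × 0 + 2 × 2 = 4.
Non-drop label index = 3940 + 4 = 3944; at 30 labels/s that is 00:02:11:14, i.e. DF 00:02:11;14.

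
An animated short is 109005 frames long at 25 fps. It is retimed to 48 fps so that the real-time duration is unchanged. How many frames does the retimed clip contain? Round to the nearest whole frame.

Frames at target rate = 109005 × (48) / (25) = 1046448/5 ≈ 209289.600.
Nearest whole frame: 209290.

209290 frames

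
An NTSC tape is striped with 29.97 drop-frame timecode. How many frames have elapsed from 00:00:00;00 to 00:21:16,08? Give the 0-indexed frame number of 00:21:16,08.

38250

As if non-drop at 30 labels/s: (0 × 3600 + 21 × 60 + 16) × 30 + 8 = 38288.
Minute boundaries passed: 21; those not divisible by 10: 21 − 2 = 19; dropped labels = 2 × 19 = 38.
Actual frame index = 38288 − 38 = 38250.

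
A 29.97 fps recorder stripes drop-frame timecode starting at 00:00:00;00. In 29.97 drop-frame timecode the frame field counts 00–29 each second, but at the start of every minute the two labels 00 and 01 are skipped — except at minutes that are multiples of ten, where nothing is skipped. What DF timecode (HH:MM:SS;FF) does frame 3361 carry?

Each 10-minute DF block holds 10 × 60 × 30 − 9 × 2 = 17982 frames. 3361 ÷ 17982 → 0 full blocks, remainder 3361.
Within the partial block the first minute is 1800 frames and each further minute 1798, so 1 further minute boundary passed. Total skipped labels = 18 × 0 + 2 × 1 = 2.
Non-drop label index = 3361 + 2 = 3363; at 30 labels/s that is 00:01:52:03, i.e. DF 00:01:52;03.

00:01:52;03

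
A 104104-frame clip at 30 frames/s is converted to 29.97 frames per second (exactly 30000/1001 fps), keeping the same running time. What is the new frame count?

104000 frames

Target frames = source frames × (target rate / source rate) = 104104 × (30000/1001)/(30) = 104104 × 1000/1001 = 104000.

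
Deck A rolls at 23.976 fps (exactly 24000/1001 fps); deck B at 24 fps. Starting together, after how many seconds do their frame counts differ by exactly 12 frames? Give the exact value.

The gap grows by |24 − 24000/1001| = 24/1001 frames per second.
Time for a 12-frame gap: 12 ÷ (24/1001) = 500.5 s.

500.5 seconds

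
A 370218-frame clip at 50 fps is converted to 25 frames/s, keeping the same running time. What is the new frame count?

Target frames = source frames × (target rate / source rate) = 370218 × (25)/(50) = 370218 × 1/2 = 185109.

185109 frames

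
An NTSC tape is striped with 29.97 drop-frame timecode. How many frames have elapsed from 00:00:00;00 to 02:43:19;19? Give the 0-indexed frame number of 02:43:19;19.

293695

Complete 10-minute blocks: 16, each 17982 frames → 287712.
Remaining 3 whole minutes in the current block: 1800 + 2 × 1798 = 5396 frames.
Within the current minute: 19 × 30 + 19 − 2 = 587 (labels ;00/;01 skipped at this minute). Total = 287712 + 5396 + 587 = 293695.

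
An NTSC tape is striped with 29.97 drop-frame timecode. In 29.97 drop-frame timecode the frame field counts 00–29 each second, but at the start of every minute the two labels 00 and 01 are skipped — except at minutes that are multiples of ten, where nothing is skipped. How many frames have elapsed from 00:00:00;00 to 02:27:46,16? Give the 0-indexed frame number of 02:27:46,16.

As if non-drop at 30 labels/s: (2 × 3600 + 27 × 60 + 46) × 30 + 16 = 265996.
Minute boundaries passed: 147; those not divisible by 10: 147 − 14 = 133; dropped labels = 2 × 133 = 266.
Actual frame index = 265996 − 266 = 265730.

265730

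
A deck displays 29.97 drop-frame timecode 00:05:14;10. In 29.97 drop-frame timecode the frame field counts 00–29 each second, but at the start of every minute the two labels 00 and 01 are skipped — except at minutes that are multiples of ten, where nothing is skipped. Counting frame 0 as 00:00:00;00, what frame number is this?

As if non-drop at 30 labels/s: (0 × 3600 + 5 × 60 + 14) × 30 + 10 = 9430.
Minute boundaries passed: 5; those not divisible by 10: 5 − 0 = 5; dropped labels = 2 × 5 = 10.
Actual frame index = 9430 − 10 = 9420.

9420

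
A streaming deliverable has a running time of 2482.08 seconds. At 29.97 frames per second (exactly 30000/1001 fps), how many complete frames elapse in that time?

Frames = 2482.08 × 30000/1001 = 74462400/1001 ≈ 74388.0120.
Complete frames: 74388.

74388 frames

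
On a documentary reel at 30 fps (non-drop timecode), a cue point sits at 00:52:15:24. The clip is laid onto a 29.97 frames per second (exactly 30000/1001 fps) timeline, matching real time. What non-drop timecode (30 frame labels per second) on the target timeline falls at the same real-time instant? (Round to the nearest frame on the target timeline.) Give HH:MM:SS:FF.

00:52:12:20

Source frame index: (0×3600 + 52×60 + 15) × 30 + 24 = 94074.
Real time: 94074 / (30) = 15679/5 s.
Target frame: (15679/5) × (30000/1001) = 94074000/1001 ≈ 93980.020 → 93980.
At 30 labels/s: frame 93980 → 00:52:12:20.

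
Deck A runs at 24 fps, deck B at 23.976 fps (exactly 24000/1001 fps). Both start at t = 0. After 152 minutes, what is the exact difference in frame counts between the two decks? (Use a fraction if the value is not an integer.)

152 min = 9120 s.
A emits 24 × 9120 = 218880 frames; B emits 24000/1001 × 9120 = 218880000/1001.
Difference = 218880/1001 frames (≈ 218.6613); B is behind A.

218880/1001 frames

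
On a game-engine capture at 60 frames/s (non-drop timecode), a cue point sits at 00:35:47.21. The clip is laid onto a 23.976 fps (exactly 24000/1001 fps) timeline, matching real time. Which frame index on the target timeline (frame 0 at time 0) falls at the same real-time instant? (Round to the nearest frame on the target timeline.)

frame 51485

Source frame index: (0×3600 + 35×60 + 47) × 60 + 21 = 128841.
Real time: 128841 / (60) = 42947/20 s.
Target frame: (42947/20) × (24000/1001) = 51536400/1001 ≈ 51484.915 → 51485.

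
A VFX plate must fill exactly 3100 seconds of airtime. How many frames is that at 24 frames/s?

74400 frames

Frames = 3100 × 24 = 74400.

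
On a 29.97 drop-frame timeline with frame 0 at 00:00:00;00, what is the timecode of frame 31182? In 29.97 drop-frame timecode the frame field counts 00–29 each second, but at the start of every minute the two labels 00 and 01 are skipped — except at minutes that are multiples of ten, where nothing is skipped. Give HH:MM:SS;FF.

00:17:20;14

Ten DF minutes hold 17982 frames, so frame 31182 lies in block 1 (frames 17982–35963) with 13200 frames into that block.
The block's first minute is 1800 frames and the rest 1798 each; 13200 frames reaches minute 7, so 1 × 18 + 7 × 2 = 32 labels have been skipped so far.
Adding those back, label number 31182 + 32 = 31214 at 30 labels/s is 1040 s + 14 f = 0 h 17 min 20 s frame 14, i.e. 00:17:20;14.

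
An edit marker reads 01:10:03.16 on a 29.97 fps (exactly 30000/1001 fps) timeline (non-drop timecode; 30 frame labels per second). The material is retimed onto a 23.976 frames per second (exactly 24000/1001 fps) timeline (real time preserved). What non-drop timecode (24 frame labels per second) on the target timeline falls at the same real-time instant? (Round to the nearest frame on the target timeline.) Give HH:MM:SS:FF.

01:10:03:13

Source frame index: (1×3600 + 10×60 + 3) × 30 + 16 = 126106.
Real time: 126106 / (30000/1001) = 63116053/15000 s.
Target frame: (63116053/15000) × (24000/1001) = 504424/5 ≈ 100884.800 → 100885.
At 24 labels/s: frame 100885 → 01:10:03:13.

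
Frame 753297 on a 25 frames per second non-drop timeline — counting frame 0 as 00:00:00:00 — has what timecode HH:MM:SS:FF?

08:22:11:22

753297 ÷ 25 = 30131 full seconds, remainder 22 frames.
30131 s = 8 h 22 min 11 s.
Timecode: 08:22:11:22.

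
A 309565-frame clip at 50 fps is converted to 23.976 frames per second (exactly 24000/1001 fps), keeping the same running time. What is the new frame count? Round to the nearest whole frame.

Frames at target rate = 309565 × (24000/1001) / (50) = 148591200/1001 ≈ 148442.757.
Nearest whole frame: 148443.

148443 frames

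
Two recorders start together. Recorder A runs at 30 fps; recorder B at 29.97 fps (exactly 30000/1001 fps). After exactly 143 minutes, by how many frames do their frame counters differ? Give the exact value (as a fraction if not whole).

143 min = 8580 s.
A emits 30 × 8580 = 257400 frames; B emits 30000/1001 × 8580 = 1800000/7.
Difference = 1800/7 frames (≈ 257.1429); B is behind A.

1800/7 frames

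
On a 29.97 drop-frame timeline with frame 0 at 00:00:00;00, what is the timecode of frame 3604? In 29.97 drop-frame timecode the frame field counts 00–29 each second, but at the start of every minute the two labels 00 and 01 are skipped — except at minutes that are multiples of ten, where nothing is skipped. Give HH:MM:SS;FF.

Ten DF minutes hold 17982 frames, so frame 3604 lies in block 0 (frames 0–17981) with 3604 frames into that block.
The block's first minute is 1800 frames and the rest 1798 each; 3604 frames reaches minute 2, so 0 × 18 + 2 × 2 = 4 labels have been skipped so far.
Adding those back, label number 3604 + 4 = 3608 at 30 labels/s is 120 s + 8 f = 0 h 2 min 0 s frame 8, i.e. 00:02:00;08.

00:02:00;08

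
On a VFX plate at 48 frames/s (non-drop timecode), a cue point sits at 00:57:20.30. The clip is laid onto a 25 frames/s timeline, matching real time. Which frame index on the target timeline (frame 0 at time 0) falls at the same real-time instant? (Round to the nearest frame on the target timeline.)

frame 86016

Source frame index: (0×3600 + 57×60 + 20) × 48 + 30 = 165150.
Real time: 165150 / (48) = 27525/8 s.
Target frame: (27525/8) × (25) = 688125/8 ≈ 86015.625 → 86016.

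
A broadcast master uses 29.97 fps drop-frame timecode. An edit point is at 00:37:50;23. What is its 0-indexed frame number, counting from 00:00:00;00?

As if non-drop at 30 labels/s: (0 × 3600 + 37 × 60 + 50) × 30 + 23 = 68123.
Minute boundaries passed: 37; those not divisible by 10: 37 − 3 = 34; dropped labels = 2 × 34 = 68.
Actual frame index = 68123 − 68 = 68055.

68055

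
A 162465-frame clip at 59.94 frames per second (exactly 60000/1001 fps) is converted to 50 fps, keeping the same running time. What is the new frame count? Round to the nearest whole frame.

135523 frames

Frames at target rate = 162465 × (50) / (60000/1001) = 10841831/80 ≈ 135522.888.
Nearest whole frame: 135523.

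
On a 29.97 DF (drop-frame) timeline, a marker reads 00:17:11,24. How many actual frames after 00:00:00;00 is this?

As if non-drop at 30 labels/s: (0 × 3600 + 17 × 60 + 11) × 30 + 24 = 30954.
Minute boundaries passed: 17; those not divisible by 10: 17 − 1 = 16; dropped labels = 2 × 16 = 32.
Actual frame index = 30954 − 32 = 30922.

30922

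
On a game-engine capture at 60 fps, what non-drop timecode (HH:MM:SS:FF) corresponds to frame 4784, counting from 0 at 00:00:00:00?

4784 ÷ 60 = 79 full seconds, remainder 44 frames.
79 s = 0 h 1 min 19 s.
Timecode: 00:01:19:44.

00:01:19:44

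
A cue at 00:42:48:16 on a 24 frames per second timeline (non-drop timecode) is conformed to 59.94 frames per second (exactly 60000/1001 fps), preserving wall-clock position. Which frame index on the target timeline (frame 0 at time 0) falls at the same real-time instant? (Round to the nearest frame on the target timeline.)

Source frame index: (0×3600 + 42×60 + 48) × 24 + 16 = 61648.
Real time: 61648 / (24) = 7706/3 s.
Target frame: (7706/3) × (60000/1001) = 154120000/1001 ≈ 153966.034 → 153966.

frame 153966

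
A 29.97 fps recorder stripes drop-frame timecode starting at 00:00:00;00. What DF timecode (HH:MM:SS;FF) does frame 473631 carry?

Each 10-minute DF block holds 10 × 60 × 30 − 9 × 2 = 17982 frames. 473631 ÷ 17982 → 26 full blocks, remainder 6099.
Within the partial block the first minute is 1800 frames and each further minute 1798, so 3 further minute boundaries passed. Total skipped labels = 18 × 26 + 2 × 3 = 474.
Non-drop label index = 473631 + 474 = 474105; at 30 labels/s that is 04:23:23:15, i.e. DF 04:23:23;15.

04:23:23;15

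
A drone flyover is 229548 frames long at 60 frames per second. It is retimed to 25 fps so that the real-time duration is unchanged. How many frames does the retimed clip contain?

95645 frames

Target frames = source frames × (target rate / source rate) = 229548 × (25)/(60) = 229548 × 5/12 = 95645.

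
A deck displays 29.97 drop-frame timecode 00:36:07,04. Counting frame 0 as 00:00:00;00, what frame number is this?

64948

As if non-drop at 30 labels/s: (0 × 3600 + 36 × 60 + 7) × 30 + 4 = 65014.
Minute boundaries passed: 36; those not divisible by 10: 36 − 3 = 33; dropped labels = 2 × 33 = 66.
Actual frame index = 65014 − 66 = 64948.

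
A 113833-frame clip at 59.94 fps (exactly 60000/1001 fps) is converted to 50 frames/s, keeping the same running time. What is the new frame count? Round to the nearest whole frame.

Frames at target rate = 113833 × (50) / (60000/1001) = 113946833/1200 ≈ 94955.694.
Nearest whole frame: 94956.

94956 frames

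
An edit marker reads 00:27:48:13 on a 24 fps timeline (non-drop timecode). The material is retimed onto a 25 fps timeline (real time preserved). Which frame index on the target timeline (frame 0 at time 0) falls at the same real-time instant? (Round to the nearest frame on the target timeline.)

Source frame index: (0×3600 + 27×60 + 48) × 24 + 13 = 40045.
Real time: 40045 / (24) = 40045/24 s.
Target frame: (40045/24) × (25) = 1001125/24 ≈ 41713.542 → 41714.

frame 41714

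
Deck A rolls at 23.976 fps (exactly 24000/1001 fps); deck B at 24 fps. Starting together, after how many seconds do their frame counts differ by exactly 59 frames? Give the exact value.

The gap grows by |24 − 24000/1001| = 24/1001 frames per second.
Time for a 59-frame gap: 59 ÷ (24/1001) = 59059/24 s.

59059/24 seconds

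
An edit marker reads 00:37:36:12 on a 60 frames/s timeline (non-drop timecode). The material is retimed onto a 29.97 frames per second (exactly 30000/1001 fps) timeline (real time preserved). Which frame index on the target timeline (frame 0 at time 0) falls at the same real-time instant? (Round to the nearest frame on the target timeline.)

Source frame index: (0×3600 + 37×60 + 36) × 60 + 12 = 135372.
Real time: 135372 / (60) = 11281/5 s.
Target frame: (11281/5) × (30000/1001) = 67686000/1001 ≈ 67618.382 → 67618.

frame 67618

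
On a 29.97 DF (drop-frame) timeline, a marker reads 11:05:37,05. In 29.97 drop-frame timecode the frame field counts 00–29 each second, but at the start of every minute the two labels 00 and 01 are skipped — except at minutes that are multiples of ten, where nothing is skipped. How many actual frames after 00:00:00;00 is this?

1196917

As if non-drop at 30 labels/s: (11 × 3600 + 5 × 60 + 37) × 30 + 5 = 1198115.
Minute boundaries passed: 665; those not divisible by 10: 665 − 66 = 599; dropped labels = 2 × 599 = 1198.
Actual frame index = 1198115 − 1198 = 1196917.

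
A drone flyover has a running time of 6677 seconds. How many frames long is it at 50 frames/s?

333850 frames

Frames = 6677 × 50 = 333850.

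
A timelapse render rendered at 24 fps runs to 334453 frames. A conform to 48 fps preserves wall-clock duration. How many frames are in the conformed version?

Frames at target rate = 334453 × (48) / (24) = 668906.

668906 frames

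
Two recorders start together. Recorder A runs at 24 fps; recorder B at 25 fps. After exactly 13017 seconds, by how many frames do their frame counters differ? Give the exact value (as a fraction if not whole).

A emits 24 × 13017 = 312408 frames; B emits 25 × 13017 = 325425.
Difference = 13017 frames; B is ahead of A.

13017 frames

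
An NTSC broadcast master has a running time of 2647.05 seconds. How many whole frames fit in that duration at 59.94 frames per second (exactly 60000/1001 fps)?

158664 frames

Frames = 2647.05 × 60000/1001 = 22689000/143 ≈ 158664.3357.
Complete frames: 158664.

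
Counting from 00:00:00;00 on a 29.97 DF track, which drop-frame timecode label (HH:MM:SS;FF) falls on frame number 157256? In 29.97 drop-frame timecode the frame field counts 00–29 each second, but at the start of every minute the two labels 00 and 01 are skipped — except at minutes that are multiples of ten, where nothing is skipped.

01:27:27;04

Ten DF minutes hold 17982 frames, so frame 157256 lies in block 8 (frames 143856–161837) with 13400 frames into that block.
The block's first minute is 1800 frames and the rest 1798 each; 13400 frames reaches minute 7, so 8 × 18 + 7 × 2 = 158 labels have been skipped so far.
Adding those back, label number 157256 + 158 = 157414 at 30 labels/s is 5247 s + 4 f = 1 h 27 min 27 s frame 4, i.e. 01:27:27;04.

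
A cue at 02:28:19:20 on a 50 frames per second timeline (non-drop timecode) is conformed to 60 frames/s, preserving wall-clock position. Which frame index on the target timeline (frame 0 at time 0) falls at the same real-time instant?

frame 533964

Source frame index: (2×3600 + 28×60 + 19) × 50 + 20 = 444970.
Real time: 444970 / (50) = 44497/5 s.
Target frame: (44497/5) × (60) = 533964.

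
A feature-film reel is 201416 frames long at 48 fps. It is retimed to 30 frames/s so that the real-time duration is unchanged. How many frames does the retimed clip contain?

125885 frames

Target frames = source frames × (target rate / source rate) = 201416 × (30)/(48) = 201416 × 5/8 = 125885.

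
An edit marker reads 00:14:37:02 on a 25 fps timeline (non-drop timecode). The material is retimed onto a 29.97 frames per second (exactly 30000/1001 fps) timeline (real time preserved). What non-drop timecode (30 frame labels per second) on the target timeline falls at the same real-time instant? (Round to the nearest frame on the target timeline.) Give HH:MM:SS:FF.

00:14:36:06

Source frame index: (0×3600 + 14×60 + 37) × 25 + 2 = 21927.
Real time: 21927 / (25) = 21927/25 s.
Target frame: (21927/25) × (30000/1001) = 26312400/1001 ≈ 26286.114 → 26286.
At 30 labels/s: frame 26286 → 00:14:36:06.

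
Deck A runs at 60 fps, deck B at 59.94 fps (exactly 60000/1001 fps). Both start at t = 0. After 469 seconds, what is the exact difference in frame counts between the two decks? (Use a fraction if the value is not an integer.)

A emits 60 × 469 = 28140 frames; B emits 60000/1001 × 469 = 4020000/143.
Difference = 4020/143 frames (≈ 28.1119); B is behind A.

4020/143 frames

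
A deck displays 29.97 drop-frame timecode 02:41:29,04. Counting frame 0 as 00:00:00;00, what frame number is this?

290384

Complete 10-minute blocks: 16, each 17982 frames → 287712.
Remaining 1 whole minute in the current block: 1800 + 0 × 1798 = 1800 frames.
Within the current minute: 29 × 30 + 4 − 2 = 872 (labels ;00/;01 skipped at this minute). Total = 287712 + 1800 + 872 = 290384.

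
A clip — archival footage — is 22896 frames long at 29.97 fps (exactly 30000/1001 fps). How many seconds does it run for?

763.9632 seconds

Running time = 22896 / (30000/1001) = 763.9632 s.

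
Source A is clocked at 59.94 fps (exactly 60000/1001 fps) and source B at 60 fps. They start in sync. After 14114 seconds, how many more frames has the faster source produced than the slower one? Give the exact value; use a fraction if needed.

A emits 60000/1001 × 14114 = 846840000/1001 frames; B emits 60 × 14114 = 846840.
Difference = 846840/1001 frames (≈ 845.9940); B is ahead of A.

846840/1001 frames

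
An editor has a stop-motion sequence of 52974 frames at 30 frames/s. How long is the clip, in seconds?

1765.8 seconds

Running time = 52974 / (30) = 1765.8 s.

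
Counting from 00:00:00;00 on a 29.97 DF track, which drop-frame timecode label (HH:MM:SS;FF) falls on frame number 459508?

Each 10-minute DF block holds 10 × 60 × 30 − 9 × 2 = 17982 frames. 459508 ÷ 17982 → 25 full blocks, remainder 9958.
Within the partial block the first minute is 1800 frames and each further minute 1798, so 5 further minute boundaries passed. Total skipped labels = 18 × 25 + 2 × 5 = 460.
Non-drop label index = 459508 + 460 = 459968; at 30 labels/s that is 04:15:32:08, i.e. DF 04:15:32;08.

04:15:32;08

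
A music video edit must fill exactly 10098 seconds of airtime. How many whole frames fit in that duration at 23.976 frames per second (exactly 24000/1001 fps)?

Frames = 10098 × 24000/1001 = 22032000/91 ≈ 242109.8901.
Complete frames: 242109.

242109 frames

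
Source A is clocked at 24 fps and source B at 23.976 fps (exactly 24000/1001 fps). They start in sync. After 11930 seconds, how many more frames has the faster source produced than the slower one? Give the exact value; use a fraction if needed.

286320/1001 frames

A emits 24 × 11930 = 286320 frames; B emits 24000/1001 × 11930 = 286320000/1001.
Difference = 286320/1001 frames (≈ 286.0340); B is behind A.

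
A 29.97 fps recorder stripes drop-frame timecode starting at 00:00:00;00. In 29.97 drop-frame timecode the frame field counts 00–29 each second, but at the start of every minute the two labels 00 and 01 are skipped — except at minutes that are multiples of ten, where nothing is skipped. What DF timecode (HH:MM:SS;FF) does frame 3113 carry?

Ten DF minutes hold 17982 frames, so frame 3113 lies in block 0 (frames 0–17981) with 3113 frames into that block.
The block's first minute is 1800 frames and the rest 1798 each; 3113 frames reaches minute 1, so 0 × 18 + 1 × 2 = 2 labels have been skipped so far.
Adding those back, label number 3113 + 2 = 3115 at 30 labels/s is 103 s + 25 f = 0 h 1 min 43 s frame 25, i.e. 00:01:43;25.

00:01:43;25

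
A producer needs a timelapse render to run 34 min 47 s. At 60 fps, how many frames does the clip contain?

125220 frames

34 min 47 s = 2087 s.
Frames = 2087 × 60 = 125220.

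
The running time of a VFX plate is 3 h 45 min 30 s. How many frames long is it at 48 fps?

649440 frames

3 h 45 min 30 s = 13530 s.
Frames = 13530 × 48 = 649440.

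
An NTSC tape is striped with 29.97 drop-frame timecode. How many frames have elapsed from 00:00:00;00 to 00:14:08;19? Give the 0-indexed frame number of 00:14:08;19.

Complete 10-minute blocks: 1, each 17982 frames → 17982.
Remaining 4 whole minutes in the current block: 1800 + 3 × 1798 = 7194 frames.
Within the current minute: 8 × 30 + 19 − 2 = 257 (labels ;00/;01 skipped at this minute). Total = 17982 + 7194 + 257 = 25433.

25433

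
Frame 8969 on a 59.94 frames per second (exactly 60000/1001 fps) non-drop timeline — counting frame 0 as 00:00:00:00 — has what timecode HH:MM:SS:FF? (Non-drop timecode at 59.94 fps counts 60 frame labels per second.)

00:02:29:29

8969 ÷ 60 = 149 full seconds, remainder 29 frames.
149 s = 0 h 2 min 29 s.
Timecode: 00:02:29:29.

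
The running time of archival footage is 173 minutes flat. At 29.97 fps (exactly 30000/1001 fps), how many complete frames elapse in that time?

311088 frames

173 min = 10380 s.
Frames = 10380 × 30000/1001 = 311400000/1001 ≈ 311088.9111.
Complete frames: 311088.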